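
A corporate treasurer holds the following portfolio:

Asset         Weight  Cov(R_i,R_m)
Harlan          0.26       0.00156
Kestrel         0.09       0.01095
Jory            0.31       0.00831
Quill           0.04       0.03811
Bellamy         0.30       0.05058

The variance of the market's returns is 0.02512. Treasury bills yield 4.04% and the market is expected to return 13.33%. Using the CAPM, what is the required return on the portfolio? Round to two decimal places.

11.68%

β_Harlan = 0.00156 / 0.02512 = 0.0621
β_Kestrel = 0.01095 / 0.02512 = 0.4359
β_Jory = 0.00831 / 0.02512 = 0.3308
β_Quill = 0.03811 / 0.02512 = 1.5171
β_Bellamy = 0.05058 / 0.02512 = 2.0135
β_P = Σ w_i β_i = 0.26×0.0621 + 0.09×0.4359 + 0.31×0.3308 + 0.04×1.5171 + 0.30×2.0135 = 0.8227
MRP = 13.33% − 4.04% = 9.29%
E(R_P) = R_f + β_P × MRP = 4.04% + 0.8227 × 9.29% = 11.68%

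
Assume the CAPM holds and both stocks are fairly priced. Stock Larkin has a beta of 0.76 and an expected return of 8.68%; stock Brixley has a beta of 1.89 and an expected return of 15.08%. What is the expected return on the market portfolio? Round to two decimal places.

10.04%

Both satisfy E(R) = R_f + β·MRP, so the slope of the SML is
MRP = (15.08% − 8.68%) / (1.89 − 0.76) = 6.40% / 1.13 = 5.6637%
R_f = E(R_Larkin) − β_Larkin·MRP = 8.68% − 0.76 × 5.6637% = 4.3756%
E(R_m) = R_f + MRP = 4.3756% + 5.6637% = 10.04%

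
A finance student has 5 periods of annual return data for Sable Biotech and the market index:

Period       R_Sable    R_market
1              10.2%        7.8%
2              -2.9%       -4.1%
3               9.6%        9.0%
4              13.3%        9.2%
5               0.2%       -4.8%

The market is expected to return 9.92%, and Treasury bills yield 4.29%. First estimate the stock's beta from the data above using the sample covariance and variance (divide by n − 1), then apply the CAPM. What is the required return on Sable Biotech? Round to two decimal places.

Mean R_i = (10.2 − 2.9 + 9.6 + 13.3 + 0.2) / 5 = 6.0800%
Mean R_m = (7.8 − 4.1 + 9.0 + 9.2 − 4.8) / 5 = 3.4200%
Σ(R_i − R̄_i)(R_m − R̄_m) = 195.2820  ⇒  Cov = 195.2820 / 4 = 48.8205
Σ(R_m − R̄_m)² = 207.8480  ⇒  Var(R_m) = 207.8480 / 4 = 51.9620
β = Cov / Var(R_m) = 48.8205 / 51.9620 = 0.9395
MRP = 9.92% − 4.29% = 5.63%
E(R) = R_f + β × MRP = 4.29% + 0.9395 × 5.63% = 9.58%

9.58%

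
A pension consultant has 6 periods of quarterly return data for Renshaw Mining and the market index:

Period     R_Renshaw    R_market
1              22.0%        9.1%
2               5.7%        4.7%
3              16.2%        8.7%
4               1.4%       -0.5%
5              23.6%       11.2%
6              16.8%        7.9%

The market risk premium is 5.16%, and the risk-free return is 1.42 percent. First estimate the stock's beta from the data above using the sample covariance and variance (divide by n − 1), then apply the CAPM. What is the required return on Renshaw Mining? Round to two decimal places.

11.91%

Mean R_i = (22.0 + 5.7 + 16.2 + 1.4 + 23.6 + 16.8) / 6 = 14.2833%
Mean R_m = (9.1 + 4.7 + 8.7 − 0.5 + 11.2 + 7.9) / 6 = 6.8500%
Σ(R_i − R̄_i)(R_m − R̄_m) = 177.2250  ⇒  Cov = 177.2250 / 5 = 35.4450
Σ(R_m − R̄_m)² = 87.1550  ⇒  Var(R_m) = 87.1550 / 5 = 17.4310
β = Cov / Var(R_m) = 35.4450 / 17.4310 = 2.0334
E(R) = R_f + β × MRP = 1.42% + 2.0334 × 5.16% = 11.91%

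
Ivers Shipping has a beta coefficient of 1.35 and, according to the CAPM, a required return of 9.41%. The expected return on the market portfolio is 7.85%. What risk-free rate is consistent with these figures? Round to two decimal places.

E(R) = R_f + β(E(R_m) − R_f) = R_f(1 − β) + β·E(R_m)
9.41% = R_f × (1 − 1.35) + 1.35 × 7.85%
9.41% = R_f × -0.35 + 10.5975%
R_f = (9.41% − 10.5975%) / -0.35 = 3.39%

3.39%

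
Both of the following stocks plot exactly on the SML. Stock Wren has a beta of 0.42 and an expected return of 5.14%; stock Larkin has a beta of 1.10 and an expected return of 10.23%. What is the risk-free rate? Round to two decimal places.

Both satisfy E(R) = R_f + β·MRP, so the slope of the SML is
MRP = (10.23% − 5.14%) / (1.10 − 0.42) = 5.09% / 0.68 = 7.4853%
R_f = E(R_Wren) − β_Wren·MRP = 5.14% − 0.42 × 7.4853% = 1.9962%

2.00%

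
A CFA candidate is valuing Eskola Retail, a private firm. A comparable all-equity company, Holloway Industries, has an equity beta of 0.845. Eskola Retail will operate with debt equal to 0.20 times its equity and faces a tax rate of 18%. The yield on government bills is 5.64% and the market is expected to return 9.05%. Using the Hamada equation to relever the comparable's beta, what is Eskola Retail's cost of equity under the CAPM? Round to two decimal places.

8.99%

β_L = β_U × [1 + (1 − t)(D/E)] = 0.845 × [1 + (1 − 0.18) × 0.20]
    = 0.845 × [1 + 0.82 × 0.20] = 0.845 × 1.1640 = 0.9836
MRP = 9.05% − 5.64% = 3.41%
E(R) = R_f + β_L × MRP = 5.64% + 0.9836 × 3.41% = 8.99%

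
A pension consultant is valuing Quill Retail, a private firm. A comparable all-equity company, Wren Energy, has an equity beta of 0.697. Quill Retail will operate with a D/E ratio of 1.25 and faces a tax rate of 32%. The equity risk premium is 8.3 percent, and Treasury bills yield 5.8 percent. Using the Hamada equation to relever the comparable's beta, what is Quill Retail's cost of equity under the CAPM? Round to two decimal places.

β_L = β_U × [1 + (1 − t)(D/E)] = 0.697 × [1 + (1 − 0.32) × 1.25]
    = 0.697 × [1 + 0.68 × 1.25] = 0.697 × 1.8500 = 1.2895
E(R) = R_f + β_L × MRP = 5.8% + 1.2895 × 8.3% = 16.50%

16.50%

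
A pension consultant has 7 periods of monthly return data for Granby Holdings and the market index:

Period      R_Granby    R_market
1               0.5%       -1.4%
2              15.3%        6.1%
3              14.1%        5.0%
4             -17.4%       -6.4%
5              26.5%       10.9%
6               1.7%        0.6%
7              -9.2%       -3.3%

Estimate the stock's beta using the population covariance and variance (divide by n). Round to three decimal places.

2.510

Mean R_i = (0.5 + 15.3 + 14.1 − 17.4 + 26.5 + 1.7 − 9.2) / 7 = 4.5000%
Mean R_m = (-1.4 + 6.1 + 5.0 − 6.4 + 10.9 + 0.6 − 3.3) / 7 = 1.6429%
Σ(R_i − R̄_i)(R_m − R̄_m) = 542.9700  ⇒  Cov = 542.9700 / 7 = 77.5671
Σ(R_m − R̄_m)² = 216.2971  ⇒  Var(R_m) = 216.2971 / 7 = 30.8996
β = Cov / Var(R_m) = 77.5671 / 30.8996 = 2.5103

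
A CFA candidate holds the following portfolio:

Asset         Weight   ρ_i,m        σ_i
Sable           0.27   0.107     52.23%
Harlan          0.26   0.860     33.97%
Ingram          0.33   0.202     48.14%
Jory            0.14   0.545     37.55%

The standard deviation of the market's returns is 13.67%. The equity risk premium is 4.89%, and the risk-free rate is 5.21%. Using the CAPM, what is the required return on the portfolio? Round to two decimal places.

β_Sable = 0.107 × 52.23% / 13.67% = 0.4088
β_Harlan = 0.860 × 33.97% / 13.67% = 2.1371
β_Ingram = 0.202 × 48.14% / 13.67% = 0.7114
β_Jory = 0.545 × 37.55% / 13.67% = 1.4971
β_P = Σ w_i β_i = 0.27×0.4088 + 0.26×2.1371 + 0.33×0.7114 + 0.14×1.4971 = 1.1104
E(R_P) = R_f + β_P × MRP = 5.21% + 1.1104 × 4.89% = 10.64%

10.64%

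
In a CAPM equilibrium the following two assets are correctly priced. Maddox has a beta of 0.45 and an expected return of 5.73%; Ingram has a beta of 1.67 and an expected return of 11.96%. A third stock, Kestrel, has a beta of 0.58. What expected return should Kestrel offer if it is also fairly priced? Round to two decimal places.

MRP (SML slope) = (11.96% − 5.73%) / (1.67 − 0.45) = 6.23% / 1.22 = 5.1066%
R_f (intercept) = 5.73% − 0.45 × 5.1066% = 3.4320%
E(R_Kestrel) = R_f + β × MRP = 3.4320% + 0.58 × 5.1066% = 6.39%

6.39%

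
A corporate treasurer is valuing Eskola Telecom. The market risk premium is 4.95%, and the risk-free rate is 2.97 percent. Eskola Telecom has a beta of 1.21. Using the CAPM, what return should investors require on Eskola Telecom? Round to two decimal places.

8.96%

E(R) = R_f + β × MRP = 2.97% + 1.21 × 4.95% = 8.96%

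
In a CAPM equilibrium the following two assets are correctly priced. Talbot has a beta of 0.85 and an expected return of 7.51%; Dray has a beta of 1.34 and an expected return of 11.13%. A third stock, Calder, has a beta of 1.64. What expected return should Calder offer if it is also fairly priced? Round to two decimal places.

MRP (SML slope) = (11.13% − 7.51%) / (1.34 − 0.85) = 3.62% / 0.49 = 7.3878%
R_f (intercept) = 7.51% − 0.85 × 7.3878% = 1.2304%
E(R_Calder) = R_f + β × MRP = 1.2304% + 1.64 × 7.3878% = 13.35%

13.35%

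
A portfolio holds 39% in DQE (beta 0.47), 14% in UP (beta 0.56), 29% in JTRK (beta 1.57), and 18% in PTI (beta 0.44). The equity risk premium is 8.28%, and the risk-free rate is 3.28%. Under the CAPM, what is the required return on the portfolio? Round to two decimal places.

9.87%

β_P = Σ w_i β_i = 0.39×0.47 + 0.14×0.56 + 0.29×1.57 + 0.18×0.44 = 0.7962
E(R_P) = R_f + β_P × MRP = 3.28% + 0.7962 × 8.28% = 9.87%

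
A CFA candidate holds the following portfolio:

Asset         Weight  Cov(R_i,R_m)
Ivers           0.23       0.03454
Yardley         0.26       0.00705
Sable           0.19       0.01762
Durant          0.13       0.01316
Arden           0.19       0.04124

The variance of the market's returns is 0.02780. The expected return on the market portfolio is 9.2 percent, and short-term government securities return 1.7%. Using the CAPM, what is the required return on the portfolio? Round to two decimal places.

β_Ivers = 0.03454 / 0.02780 = 1.2424
β_Yardley = 0.00705 / 0.02780 = 0.2536
β_Sable = 0.01762 / 0.02780 = 0.6338
β_Durant = 0.01316 / 0.02780 = 0.4734
β_Arden = 0.04124 / 0.02780 = 1.4835
β_P = Σ w_i β_i = 0.23×1.2424 + 0.26×0.2536 + 0.19×0.6338 + 0.13×0.4734 + 0.19×1.4835 = 0.8155
MRP = 9.2% − 1.7% = 7.50%
E(R_P) = R_f + β_P × MRP = 1.7% + 0.8155 × 7.5% = 7.82%

7.82%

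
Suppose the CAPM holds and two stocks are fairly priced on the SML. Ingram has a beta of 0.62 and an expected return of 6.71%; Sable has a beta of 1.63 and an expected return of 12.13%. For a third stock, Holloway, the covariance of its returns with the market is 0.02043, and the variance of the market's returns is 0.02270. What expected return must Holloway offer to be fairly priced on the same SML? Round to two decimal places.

8.21%

MRP = (12.13% − 6.71%) / (1.63 − 0.62) = 5.3663%
R_f = 6.71% − 0.62 × 5.3663% = 3.3829%
β_Holloway = Cov / Var(R_m) = 0.02043 / 0.02270 = 0.9000
E(R_Holloway) = R_f + β × MRP = 3.3829% + 0.9000 × 5.3663% = 8.21%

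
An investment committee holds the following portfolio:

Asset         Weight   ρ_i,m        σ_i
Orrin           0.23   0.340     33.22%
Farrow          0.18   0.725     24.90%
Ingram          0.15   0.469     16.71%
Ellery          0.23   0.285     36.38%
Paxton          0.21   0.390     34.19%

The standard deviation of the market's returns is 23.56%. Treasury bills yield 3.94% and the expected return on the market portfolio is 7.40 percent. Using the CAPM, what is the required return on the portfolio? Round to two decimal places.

5.73%

β_Orrin = 0.340 × 33.22% / 23.56% = 0.4794
β_Farrow = 0.725 × 24.90% / 23.56% = 0.7662
β_Ingram = 0.469 × 16.71% / 23.56% = 0.3326
β_Ellery = 0.285 × 36.38% / 23.56% = 0.4401
β_Paxton = 0.390 × 34.19% / 23.56% = 0.5660
β_P = Σ w_i β_i = 0.23×0.4794 + 0.18×0.7662 + 0.15×0.3326 + 0.23×0.4401 + 0.21×0.5660 = 0.5182
MRP = 7.40% − 3.94% = 3.46%
E(R_P) = R_f + β_P × MRP = 3.94% + 0.5182 × 3.46% = 5.73%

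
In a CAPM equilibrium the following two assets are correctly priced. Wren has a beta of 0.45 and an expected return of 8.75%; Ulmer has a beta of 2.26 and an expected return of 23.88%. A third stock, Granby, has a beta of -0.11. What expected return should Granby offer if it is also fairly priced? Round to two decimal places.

4.07%

MRP (SML slope) = (23.88% − 8.75%) / (2.26 − 0.45) = 15.13% / 1.81 = 8.3591%
R_f (intercept) = 8.75% − 0.45 × 8.3591% = 4.9884%
E(R_Granby) = R_f + β × MRP = 4.9884% + -0.11 × 8.3591% = 4.07%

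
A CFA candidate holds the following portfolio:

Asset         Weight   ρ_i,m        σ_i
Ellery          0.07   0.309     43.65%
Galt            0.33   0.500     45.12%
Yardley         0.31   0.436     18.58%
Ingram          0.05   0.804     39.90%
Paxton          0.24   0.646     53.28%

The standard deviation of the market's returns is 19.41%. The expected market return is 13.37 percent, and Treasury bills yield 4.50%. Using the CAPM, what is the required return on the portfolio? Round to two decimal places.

13.99%

β_Ellery = 0.309 × 43.65% / 19.41% = 0.6949
β_Galt = 0.500 × 45.12% / 19.41% = 1.1623
β_Yardley = 0.436 × 18.58% / 19.41% = 0.4174
β_Ingram = 0.804 × 39.90% / 19.41% = 1.6527
β_Paxton = 0.646 × 53.28% / 19.41% = 1.7733
β_P = Σ w_i β_i = 0.07×0.6949 + 0.33×1.1623 + 0.31×0.4174 + 0.05×1.6527 + 0.24×1.7733 = 1.0698
MRP = 13.37% − 4.50% = 8.87%
E(R_P) = R_f + β_P × MRP = 4.50% + 1.0698 × 8.87% = 13.99%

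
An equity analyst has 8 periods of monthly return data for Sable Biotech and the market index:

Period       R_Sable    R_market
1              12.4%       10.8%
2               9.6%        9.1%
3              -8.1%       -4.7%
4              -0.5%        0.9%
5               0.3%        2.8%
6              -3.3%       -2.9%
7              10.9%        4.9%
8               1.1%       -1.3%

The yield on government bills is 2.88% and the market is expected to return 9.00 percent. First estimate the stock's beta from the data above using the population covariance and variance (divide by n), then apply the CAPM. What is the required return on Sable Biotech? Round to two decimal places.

10.42%

Mean R_i = (12.4 + 9.6 − 8.1 − 0.5 + 0.3 − 3.3 + 10.9 + 1.1) / 8 = 2.8000%
Mean R_m = (10.8 + 9.1 − 4.7 + 0.9 + 2.8 − 2.9 + 4.9 − 1.3) / 8 = 2.4500%
Σ(R_i − R̄_i)(R_m − R̄_m) = 266.4100  ⇒  Cov = 266.4100 / 8 = 33.3013
Σ(R_m − R̄_m)² = 216.2800  ⇒  Var(R_m) = 216.2800 / 8 = 27.0350
β = Cov / Var(R_m) = 33.3013 / 27.0350 = 1.2318
MRP = 9.00% − 2.88% = 6.12%
E(R) = R_f + β × MRP = 2.88% + 1.2318 × 6.12% = 10.42%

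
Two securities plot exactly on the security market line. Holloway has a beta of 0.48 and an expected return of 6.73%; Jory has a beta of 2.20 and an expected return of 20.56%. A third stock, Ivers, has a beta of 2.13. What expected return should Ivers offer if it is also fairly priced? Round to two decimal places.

MRP (SML slope) = (20.56% − 6.73%) / (2.20 − 0.48) = 13.83% / 1.72 = 8.0407%
R_f (intercept) = 6.73% − 0.48 × 8.0407% = 2.8705%
E(R_Ivers) = R_f + β × MRP = 2.8705% + 2.13 × 8.0407% = 20.00%

20.00%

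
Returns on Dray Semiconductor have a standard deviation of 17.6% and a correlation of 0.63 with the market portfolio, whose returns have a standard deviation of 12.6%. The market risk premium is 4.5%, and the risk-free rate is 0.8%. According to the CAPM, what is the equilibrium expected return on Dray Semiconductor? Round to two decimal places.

β = ρ × σ_i / σ_m = 0.63 × 17.6% / 12.6% = 0.8800
E(R) = 0.8% + 0.8800 × 4.5% = 4.76%

4.76%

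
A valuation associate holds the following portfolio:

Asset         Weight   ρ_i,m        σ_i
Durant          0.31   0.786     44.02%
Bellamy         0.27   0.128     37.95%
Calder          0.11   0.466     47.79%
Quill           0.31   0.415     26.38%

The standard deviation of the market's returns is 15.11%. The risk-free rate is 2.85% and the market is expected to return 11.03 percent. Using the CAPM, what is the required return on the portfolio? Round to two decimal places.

12.53%

β_Durant = 0.786 × 44.02% / 15.11% = 2.2899
β_Bellamy = 0.128 × 37.95% / 15.11% = 0.3215
β_Calder = 0.466 × 47.79% / 15.11% = 1.4739
β_Quill = 0.415 × 26.38% / 15.11% = 0.7245
β_P = Σ w_i β_i = 0.31×2.2899 + 0.27×0.3215 + 0.11×1.4739 + 0.31×0.7245 = 1.1834
MRP = 11.03% − 2.85% = 8.18%
E(R_P) = R_f + β_P × MRP = 2.85% + 1.1834 × 8.18% = 12.53%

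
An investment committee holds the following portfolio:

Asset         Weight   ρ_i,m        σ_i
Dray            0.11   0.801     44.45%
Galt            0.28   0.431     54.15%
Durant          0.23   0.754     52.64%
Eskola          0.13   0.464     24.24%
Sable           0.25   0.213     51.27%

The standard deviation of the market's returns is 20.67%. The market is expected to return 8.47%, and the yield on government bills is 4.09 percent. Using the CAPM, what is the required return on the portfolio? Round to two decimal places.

9.13%

β_Dray = 0.801 × 44.45% / 20.67% = 1.7225
β_Galt = 0.431 × 54.15% / 20.67% = 1.1291
β_Durant = 0.754 × 52.64% / 20.67% = 1.9202
β_Eskola = 0.464 × 24.24% / 20.67% = 0.5441
β_Sable = 0.213 × 51.27% / 20.67% = 0.5283
β_P = Σ w_i β_i = 0.11×1.7225 + 0.28×1.1291 + 0.23×1.9202 + 0.13×0.5441 + 0.25×0.5283 = 1.1501
MRP = 8.47% − 4.09% = 4.38%
E(R_P) = R_f + β_P × MRP = 4.09% + 1.1501 × 4.38% = 9.13%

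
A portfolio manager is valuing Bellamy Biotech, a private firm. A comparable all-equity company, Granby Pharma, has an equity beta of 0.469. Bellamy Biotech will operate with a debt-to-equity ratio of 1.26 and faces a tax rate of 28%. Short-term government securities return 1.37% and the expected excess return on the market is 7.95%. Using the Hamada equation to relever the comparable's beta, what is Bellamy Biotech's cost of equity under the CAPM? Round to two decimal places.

8.48%

β_L = β_U × [1 + (1 − t)(D/E)] = 0.469 × [1 + (1 − 0.28) × 1.26]
    = 0.469 × [1 + 0.72 × 1.26] = 0.469 × 1.9072 = 0.8945
E(R) = R_f + β_L × MRP = 1.37% + 0.8945 × 7.95% = 8.48%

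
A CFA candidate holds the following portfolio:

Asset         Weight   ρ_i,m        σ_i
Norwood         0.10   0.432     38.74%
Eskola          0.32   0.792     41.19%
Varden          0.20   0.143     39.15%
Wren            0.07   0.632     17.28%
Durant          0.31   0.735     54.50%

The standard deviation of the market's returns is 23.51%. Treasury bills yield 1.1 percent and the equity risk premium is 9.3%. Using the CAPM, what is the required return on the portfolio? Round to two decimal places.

11.55%

β_Norwood = 0.432 × 38.74% / 23.51% = 0.7119
β_Eskola = 0.792 × 41.19% / 23.51% = 1.3876
β_Varden = 0.143 × 39.15% / 23.51% = 0.2381
β_Wren = 0.632 × 17.28% / 23.51% = 0.4645
β_Durant = 0.735 × 54.50% / 23.51% = 1.7038
β_P = Σ w_i β_i = 0.10×0.7119 + 0.32×1.3876 + 0.20×0.2381 + 0.07×0.4645 + 0.31×1.7038 = 1.1235
E(R_P) = R_f + β_P × MRP = 1.1% + 1.1235 × 9.3% = 11.55%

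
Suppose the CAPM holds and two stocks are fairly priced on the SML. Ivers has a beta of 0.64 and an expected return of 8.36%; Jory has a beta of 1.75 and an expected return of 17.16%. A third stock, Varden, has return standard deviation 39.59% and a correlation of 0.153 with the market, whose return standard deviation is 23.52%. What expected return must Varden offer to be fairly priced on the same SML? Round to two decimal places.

MRP = (17.16% − 8.36%) / (1.75 − 0.64) = 7.9279%
R_f = 8.36% − 0.64 × 7.9279% = 3.2861%
β_Varden = ρ·σ_i/σ_m = 0.153 × 39.59 / 23.52 = 0.2575
E(R_Varden) = R_f + β × MRP = 3.2861% + 0.2575 × 7.9279% = 5.33%

5.33%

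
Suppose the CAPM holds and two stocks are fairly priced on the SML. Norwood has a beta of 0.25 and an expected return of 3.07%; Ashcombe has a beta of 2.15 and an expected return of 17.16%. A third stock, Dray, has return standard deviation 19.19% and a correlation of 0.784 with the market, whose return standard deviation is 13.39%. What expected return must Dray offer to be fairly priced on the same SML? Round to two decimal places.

9.55%

MRP = (17.16% − 3.07%) / (2.15 − 0.25) = 7.4158%
R_f = 3.07% − 0.25 × 7.4158% = 1.2161%
β_Dray = ρ·σ_i/σ_m = 0.784 × 19.19 / 13.39 = 1.1236
E(R_Dray) = R_f + β × MRP = 1.2161% + 1.1236 × 7.4158% = 9.55%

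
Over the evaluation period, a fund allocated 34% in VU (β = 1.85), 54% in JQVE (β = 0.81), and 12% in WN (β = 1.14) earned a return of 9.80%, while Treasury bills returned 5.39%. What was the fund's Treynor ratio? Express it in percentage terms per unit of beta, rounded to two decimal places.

β_P = 0.34×1.85 + 0.54×0.81 + 0.12×1.14 = 1.2032
Treynor = (R_P − R_f) / β_P = (9.80% − 5.39%) / 1.2032 = 4.41% / 1.2032 = 3.67%

3.67%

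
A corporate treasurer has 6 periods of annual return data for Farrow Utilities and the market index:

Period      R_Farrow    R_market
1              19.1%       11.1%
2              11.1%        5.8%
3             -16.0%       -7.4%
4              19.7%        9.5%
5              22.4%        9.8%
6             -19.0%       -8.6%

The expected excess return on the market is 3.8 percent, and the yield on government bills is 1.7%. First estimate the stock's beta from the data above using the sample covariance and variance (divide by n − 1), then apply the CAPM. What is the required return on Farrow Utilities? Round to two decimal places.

Mean R_i = (19.1 + 11.1 − 16.0 + 19.7 + 22.4 − 19.0) / 6 = 6.2167%
Mean R_m = (11.1 + 5.8 − 7.4 + 9.5 + 9.8 − 8.6) / 6 = 3.3667%
Σ(R_i − R̄_i)(R_m − R̄_m) = 839.2833  ⇒  Cov = 839.2833 / 5 = 167.8567
Σ(R_m − R̄_m)² = 403.8533  ⇒  Var(R_m) = 403.8533 / 5 = 80.7707
β = Cov / Var(R_m) = 167.8567 / 80.7707 = 2.0782
E(R) = R_f + β × MRP = 1.7% + 2.0782 × 3.8% = 9.60%

9.60%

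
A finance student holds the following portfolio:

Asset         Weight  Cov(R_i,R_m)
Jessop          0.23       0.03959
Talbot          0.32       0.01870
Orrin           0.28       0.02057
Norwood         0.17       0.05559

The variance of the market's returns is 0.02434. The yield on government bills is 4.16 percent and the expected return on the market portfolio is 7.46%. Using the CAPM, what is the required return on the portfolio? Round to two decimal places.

8.27%

β_Jessop = 0.03959 / 0.02434 = 1.6265
β_Talbot = 0.01870 / 0.02434 = 0.7683
β_Orrin = 0.02057 / 0.02434 = 0.8451
β_Norwood = 0.05559 / 0.02434 = 2.2839
β_P = Σ w_i β_i = 0.23×1.6265 + 0.32×0.7683 + 0.28×0.8451 + 0.17×2.2839 = 1.2448
MRP = 7.46% − 4.16% = 3.30%
E(R_P) = R_f + β_P × MRP = 4.16% + 1.2448 × 3.30% = 8.27%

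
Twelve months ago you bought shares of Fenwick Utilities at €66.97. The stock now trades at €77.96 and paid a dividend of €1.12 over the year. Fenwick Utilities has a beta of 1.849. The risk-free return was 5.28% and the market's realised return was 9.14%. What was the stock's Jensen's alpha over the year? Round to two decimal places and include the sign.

+5.67%

Realised HPR = (P1 + D1 − P0) / P0 = (77.96 + 1.12 − 66.97) / 66.97 = 12.11 / 66.97 = 18.0827%
MRP = 9.14% − 5.28% = 3.86%
CAPM required = R_f + β·MRP = 5.28% + 1.849 × 3.86% = 12.41714%
α = realised − required = 18.0827% − 12.41714% = +5.67%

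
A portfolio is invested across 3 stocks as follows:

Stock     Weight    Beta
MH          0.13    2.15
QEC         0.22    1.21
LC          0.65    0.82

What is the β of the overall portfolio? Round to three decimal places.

β_P = Σ w_i β_i = 0.13×2.15 + 0.22×1.21 + 0.65×0.82 = 1.0787

1.079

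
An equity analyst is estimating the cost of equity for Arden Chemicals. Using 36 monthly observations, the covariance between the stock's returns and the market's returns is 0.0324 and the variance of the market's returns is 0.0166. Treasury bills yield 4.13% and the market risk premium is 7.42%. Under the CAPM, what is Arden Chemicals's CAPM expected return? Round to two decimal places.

18.61%

β = Cov(R_i, R_m) / Var(R_m) = 0.0324 / 0.0166 = 1.9518
E(R) = R_f + β × MRP = 4.13% + 1.9518 × 7.42% = 18.61%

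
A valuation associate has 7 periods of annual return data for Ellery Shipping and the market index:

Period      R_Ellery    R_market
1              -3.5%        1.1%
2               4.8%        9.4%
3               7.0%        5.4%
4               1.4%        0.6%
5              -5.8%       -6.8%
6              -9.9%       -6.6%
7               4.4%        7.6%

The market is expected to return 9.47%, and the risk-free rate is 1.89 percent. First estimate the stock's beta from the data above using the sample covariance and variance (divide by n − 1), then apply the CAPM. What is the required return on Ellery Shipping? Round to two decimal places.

8.57%

Mean R_i = (-3.5 + 4.8 + 7.0 + 1.4 − 5.8 − 9.9 + 4.4) / 7 = -0.2286%
Mean R_m = (1.1 + 9.4 + 5.4 + 0.6 − 6.8 − 6.6 + 7.6) / 7 = 1.5286%
Σ(R_i − R̄_i)(R_m − R̄_m) = 220.5757  ⇒  Cov = 220.5757 / 6 = 36.7626
Σ(R_m − R̄_m)² = 250.2943  ⇒  Var(R_m) = 250.2943 / 6 = 41.7157
β = Cov / Var(R_m) = 36.7626 / 41.7157 = 0.8813
MRP = 9.47% − 1.89% = 7.58%
E(R) = R_f + β × MRP = 1.89% + 0.8813 × 7.58% = 8.57%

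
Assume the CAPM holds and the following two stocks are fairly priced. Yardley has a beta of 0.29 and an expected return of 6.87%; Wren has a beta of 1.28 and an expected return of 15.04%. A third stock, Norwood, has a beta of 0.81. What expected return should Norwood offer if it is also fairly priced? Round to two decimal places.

MRP (SML slope) = (15.04% − 6.87%) / (1.28 − 0.29) = 8.17% / 0.99 = 8.2525%
R_f (intercept) = 6.87% − 0.29 × 8.2525% = 4.4768%
E(R_Norwood) = R_f + β × MRP = 4.4768% + 0.81 × 8.2525% = 11.16%

11.16%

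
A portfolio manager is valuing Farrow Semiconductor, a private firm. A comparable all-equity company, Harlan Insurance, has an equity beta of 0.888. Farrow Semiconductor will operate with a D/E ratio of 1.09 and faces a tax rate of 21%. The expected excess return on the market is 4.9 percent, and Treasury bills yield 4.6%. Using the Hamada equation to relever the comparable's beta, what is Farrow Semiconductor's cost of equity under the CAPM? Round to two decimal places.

β_L = β_U × [1 + (1 − t)(D/E)] = 0.888 × [1 + (1 − 0.21) × 1.09]
    = 0.888 × [1 + 0.79 × 1.09] = 0.888 × 1.8611 = 1.6527
E(R) = R_f + β_L × MRP = 4.6% + 1.6527 × 4.9% = 12.70%

12.70%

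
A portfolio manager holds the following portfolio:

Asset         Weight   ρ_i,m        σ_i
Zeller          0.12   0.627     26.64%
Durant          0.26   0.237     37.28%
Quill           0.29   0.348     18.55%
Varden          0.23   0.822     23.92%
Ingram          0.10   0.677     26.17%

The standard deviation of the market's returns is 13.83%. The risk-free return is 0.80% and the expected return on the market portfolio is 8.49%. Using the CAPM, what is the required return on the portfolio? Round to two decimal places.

β_Zeller = 0.627 × 26.64% / 13.83% = 1.2078
β_Durant = 0.237 × 37.28% / 13.83% = 0.6389
β_Quill = 0.348 × 18.55% / 13.83% = 0.4668
β_Varden = 0.822 × 23.92% / 13.83% = 1.4217
β_Ingram = 0.677 × 26.17% / 13.83% = 1.2811
β_P = Σ w_i β_i = 0.12×1.2078 + 0.26×0.6389 + 0.29×0.4668 + 0.23×1.4217 + 0.10×1.2811 = 0.9015
MRP = 8.49% − 0.80% = 7.69%
E(R_P) = R_f + β_P × MRP = 0.80% + 0.9015 × 7.69% = 7.73%

7.73%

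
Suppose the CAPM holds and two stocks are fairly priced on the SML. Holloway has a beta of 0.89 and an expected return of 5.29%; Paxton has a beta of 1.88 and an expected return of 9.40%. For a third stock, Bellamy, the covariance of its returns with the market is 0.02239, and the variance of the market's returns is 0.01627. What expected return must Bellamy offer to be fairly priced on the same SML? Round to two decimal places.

7.31%

MRP = (9.40% − 5.29%) / (1.88 − 0.89) = 4.1515%
R_f = 5.29% − 0.89 × 4.1515% = 1.5952%
β_Bellamy = Cov / Var(R_m) = 0.02239 / 0.01627 = 1.3762
E(R_Bellamy) = R_f + β × MRP = 1.5952% + 1.3762 × 4.1515% = 7.31%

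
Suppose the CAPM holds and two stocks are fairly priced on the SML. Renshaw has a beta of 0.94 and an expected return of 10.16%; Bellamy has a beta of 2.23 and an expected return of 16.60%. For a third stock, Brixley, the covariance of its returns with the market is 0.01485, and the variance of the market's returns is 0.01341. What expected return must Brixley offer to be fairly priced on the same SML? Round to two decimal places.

MRP = (16.60% − 10.16%) / (2.23 − 0.94) = 4.9922%
R_f = 10.16% − 0.94 × 4.9922% = 5.4673%
β_Brixley = Cov / Var(R_m) = 0.01485 / 0.01341 = 1.1074
E(R_Brixley) = R_f + β × MRP = 5.4673% + 1.1074 × 4.9922% = 11.00%

11.00%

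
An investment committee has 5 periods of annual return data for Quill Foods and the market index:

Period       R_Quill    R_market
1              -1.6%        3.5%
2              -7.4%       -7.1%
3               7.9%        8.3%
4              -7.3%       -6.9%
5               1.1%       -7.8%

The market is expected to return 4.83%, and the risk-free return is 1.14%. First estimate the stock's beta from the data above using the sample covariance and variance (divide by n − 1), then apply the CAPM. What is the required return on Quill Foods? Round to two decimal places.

Mean R_i = (-1.6 − 7.4 + 7.9 − 7.3 + 1.1) / 5 = -1.4600%
Mean R_m = (3.5 − 7.1 + 8.3 − 6.9 − 7.8) / 5 = -2.0000%
Σ(R_i − R̄_i)(R_m − R̄_m) = 139.7000  ⇒  Cov = 139.7000 / 4 = 34.9250
Σ(R_m − R̄_m)² = 220.0000  ⇒  Var(R_m) = 220.0000 / 4 = 55.0000
β = Cov / Var(R_m) = 34.9250 / 55.0000 = 0.6350
MRP = 4.83% − 1.14% = 3.69%
E(R) = R_f + β × MRP = 1.14% + 0.6350 × 3.69% = 3.48%

3.48%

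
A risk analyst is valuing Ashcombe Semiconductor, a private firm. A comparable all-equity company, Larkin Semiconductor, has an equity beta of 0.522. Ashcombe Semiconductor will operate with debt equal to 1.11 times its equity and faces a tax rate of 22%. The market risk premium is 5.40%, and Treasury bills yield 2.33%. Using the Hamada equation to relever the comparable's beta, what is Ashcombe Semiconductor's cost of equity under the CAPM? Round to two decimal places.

7.59%

β_L = β_U × [1 + (1 − t)(D/E)] = 0.522 × [1 + (1 − 0.22) × 1.11]
    = 0.522 × [1 + 0.78 × 1.11] = 0.522 × 1.8658 = 0.9739
E(R) = R_f + β_L × MRP = 2.33% + 0.9739 × 5.40% = 7.59%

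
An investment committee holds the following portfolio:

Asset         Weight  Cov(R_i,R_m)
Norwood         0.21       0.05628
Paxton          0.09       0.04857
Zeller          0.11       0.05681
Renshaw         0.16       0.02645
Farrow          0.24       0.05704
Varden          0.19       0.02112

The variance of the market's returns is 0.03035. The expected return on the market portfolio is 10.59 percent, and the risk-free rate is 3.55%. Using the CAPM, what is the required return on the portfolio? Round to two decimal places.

13.84%

β_Norwood = 0.05628 / 0.03035 = 1.8544
β_Paxton = 0.04857 / 0.03035 = 1.6003
β_Zeller = 0.05681 / 0.03035 = 1.8718
β_Renshaw = 0.02645 / 0.03035 = 0.8715
β_Farrow = 0.05704 / 0.03035 = 1.8794
β_Varden = 0.02112 / 0.03035 = 0.6959
β_P = Σ w_i β_i = 0.21×1.8544 + 0.09×1.6003 + 0.11×1.8718 + 0.16×0.8715 + 0.24×1.8794 + 0.19×0.6959 = 1.4621
MRP = 10.59% − 3.55% = 7.04%
E(R_P) = R_f + β_P × MRP = 3.55% + 1.4621 × 7.04% = 13.84%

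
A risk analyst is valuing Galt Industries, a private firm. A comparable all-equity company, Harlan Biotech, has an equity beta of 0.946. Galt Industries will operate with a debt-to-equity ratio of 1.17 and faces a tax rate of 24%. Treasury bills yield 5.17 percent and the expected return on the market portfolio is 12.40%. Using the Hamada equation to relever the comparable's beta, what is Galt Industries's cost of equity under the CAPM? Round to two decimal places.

β_L = β_U × [1 + (1 − t)(D/E)] = 0.946 × [1 + (1 − 0.24) × 1.17]
    = 0.946 × [1 + 0.76 × 1.17] = 0.946 × 1.8892 = 1.7872
MRP = 12.40% − 5.17% = 7.23%
E(R) = R_f + β_L × MRP = 5.17% + 1.7872 × 7.23% = 18.09%

18.09%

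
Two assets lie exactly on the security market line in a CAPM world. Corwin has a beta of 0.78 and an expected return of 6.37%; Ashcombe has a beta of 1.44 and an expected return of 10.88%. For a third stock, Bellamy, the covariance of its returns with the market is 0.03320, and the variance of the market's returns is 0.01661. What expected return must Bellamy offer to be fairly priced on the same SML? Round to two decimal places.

MRP = (10.88% − 6.37%) / (1.44 − 0.78) = 6.8333%
R_f = 6.37% − 0.78 × 6.8333% = 1.0400%
β_Bellamy = Cov / Var(R_m) = 0.03320 / 0.01661 = 1.9988
E(R_Bellamy) = R_f + β × MRP = 1.0400% + 1.9988 × 6.8333% = 14.70%

14.70%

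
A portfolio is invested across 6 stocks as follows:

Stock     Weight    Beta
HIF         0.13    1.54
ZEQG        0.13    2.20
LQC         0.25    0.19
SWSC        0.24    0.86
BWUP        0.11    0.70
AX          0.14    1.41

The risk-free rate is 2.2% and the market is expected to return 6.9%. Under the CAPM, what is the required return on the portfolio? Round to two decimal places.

β_P = Σ w_i β_i = 0.13×1.54 + 0.13×2.20 + 0.25×0.19 + 0.24×0.86 + 0.11×0.70 + 0.14×1.41 = 1.0145
MRP = 6.9% − 2.2% = 4.70%
E(R_P) = R_f + β_P × MRP = 2.2% + 1.0145 × 4.7% = 6.97%

6.97%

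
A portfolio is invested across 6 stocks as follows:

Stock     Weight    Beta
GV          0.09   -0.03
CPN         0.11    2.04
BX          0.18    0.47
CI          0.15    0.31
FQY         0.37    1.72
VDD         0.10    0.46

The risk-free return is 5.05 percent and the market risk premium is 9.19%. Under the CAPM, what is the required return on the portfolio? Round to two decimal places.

β_P = Σ w_i β_i = 0.09×-0.03 + 0.11×2.04 + 0.18×0.47 + 0.15×0.31 + 0.37×1.72 + 0.10×0.46 = 1.0352
E(R_P) = R_f + β_P × MRP = 5.05% + 1.0352 × 9.19% = 14.56%

14.56%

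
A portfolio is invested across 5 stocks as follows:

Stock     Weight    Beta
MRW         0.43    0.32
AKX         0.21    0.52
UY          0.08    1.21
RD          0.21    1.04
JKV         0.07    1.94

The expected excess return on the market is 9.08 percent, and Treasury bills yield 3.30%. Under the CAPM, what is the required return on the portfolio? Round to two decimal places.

β_P = Σ w_i β_i = 0.43×0.32 + 0.21×0.52 + 0.08×1.21 + 0.21×1.04 + 0.07×1.94 = 0.6978
E(R_P) = R_f + β_P × MRP = 3.30% + 0.6978 × 9.08% = 9.64%

9.64%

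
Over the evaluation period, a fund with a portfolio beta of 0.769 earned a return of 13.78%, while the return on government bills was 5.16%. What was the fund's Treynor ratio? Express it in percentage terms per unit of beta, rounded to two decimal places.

Treynor = (R_P − R_f) / β_P = (13.78% − 5.16%) / 0.7690 = 8.62% / 0.7690 = 11.21%

11.21%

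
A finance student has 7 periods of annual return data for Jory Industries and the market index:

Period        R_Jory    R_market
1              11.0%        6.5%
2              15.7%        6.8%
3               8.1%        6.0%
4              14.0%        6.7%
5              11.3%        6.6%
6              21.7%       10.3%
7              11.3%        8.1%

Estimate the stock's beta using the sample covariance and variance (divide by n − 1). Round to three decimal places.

Mean R_i = (11.0 + 15.7 + 8.1 + 14.0 + 11.3 + 21.7 + 11.3) / 7 = 13.3000%
Mean R_m = (6.5 + 6.8 + 6.0 + 6.7 + 6.6 + 10.3 + 8.1) / 7 = 7.2857%
Σ(R_i − R̄_i)(R_m − R̄_m) = 31.9800  ⇒  Cov = 31.9800 / 6 = 5.3300
Σ(R_m − R̄_m)² = 13.0686  ⇒  Var(R_m) = 13.0686 / 6 = 2.1781
β = Cov / Var(R_m) = 5.3300 / 2.1781 = 2.4471

2.447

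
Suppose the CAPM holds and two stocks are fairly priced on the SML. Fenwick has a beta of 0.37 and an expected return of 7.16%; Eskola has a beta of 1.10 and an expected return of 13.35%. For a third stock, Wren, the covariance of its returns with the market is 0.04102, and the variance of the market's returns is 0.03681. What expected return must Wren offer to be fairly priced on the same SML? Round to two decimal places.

13.47%

MRP = (13.35% − 7.16%) / (1.10 − 0.37) = 8.4795%
R_f = 7.16% − 0.37 × 8.4795% = 4.0226%
β_Wren = Cov / Var(R_m) = 0.04102 / 0.03681 = 1.1144
E(R_Wren) = R_f + β × MRP = 4.0226% + 1.1144 × 8.4795% = 13.47%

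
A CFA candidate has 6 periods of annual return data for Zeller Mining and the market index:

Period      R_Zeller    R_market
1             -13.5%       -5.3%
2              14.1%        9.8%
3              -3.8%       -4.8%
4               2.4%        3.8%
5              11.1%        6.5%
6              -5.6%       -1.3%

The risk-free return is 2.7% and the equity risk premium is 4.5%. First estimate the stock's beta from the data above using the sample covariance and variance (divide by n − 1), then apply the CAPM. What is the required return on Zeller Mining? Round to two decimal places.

Mean R_i = (-13.5 + 14.1 − 3.8 + 2.4 + 11.1 − 5.6) / 6 = 0.7833%
Mean R_m = (-5.3 + 9.8 − 4.8 + 3.8 + 6.5 − 1.3) / 6 = 1.4500%
Σ(R_i − R̄_i)(R_m − R̄_m) = 309.7050  ⇒  Cov = 309.7050 / 5 = 61.9410
Σ(R_m − R̄_m)² = 192.9350  ⇒  Var(R_m) = 192.9350 / 5 = 38.5870
β = Cov / Var(R_m) = 61.9410 / 38.5870 = 1.6052
E(R) = R_f + β × MRP = 2.7% + 1.6052 × 4.5% = 9.92%

9.92%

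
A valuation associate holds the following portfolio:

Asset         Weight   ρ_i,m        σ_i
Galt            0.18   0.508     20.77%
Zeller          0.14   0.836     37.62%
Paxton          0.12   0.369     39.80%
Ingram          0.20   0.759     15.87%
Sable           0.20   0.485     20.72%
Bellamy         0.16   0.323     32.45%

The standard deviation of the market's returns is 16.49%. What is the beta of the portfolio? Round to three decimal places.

β_Galt = 0.508 × 20.77% / 16.49% = 0.6399
β_Zeller = 0.836 × 37.62% / 16.49% = 1.9072
β_Paxton = 0.369 × 39.80% / 16.49% = 0.8906
β_Ingram = 0.759 × 15.87% / 16.49% = 0.7305
β_Sable = 0.485 × 20.72% / 16.49% = 0.6094
β_Bellamy = 0.323 × 32.45% / 16.49% = 0.6356
β_P = Σ w_i β_i = 0.18×0.6399 + 0.14×1.9072 + 0.12×0.8906 + 0.20×0.7305 + 0.20×0.6094 + 0.16×0.6356 = 0.8587

0.859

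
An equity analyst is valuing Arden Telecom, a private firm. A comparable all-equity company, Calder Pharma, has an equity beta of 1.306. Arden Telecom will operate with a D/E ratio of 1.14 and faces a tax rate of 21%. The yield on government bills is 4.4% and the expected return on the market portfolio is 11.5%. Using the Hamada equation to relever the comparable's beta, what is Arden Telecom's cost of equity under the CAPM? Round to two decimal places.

22.02%

β_L = β_U × [1 + (1 − t)(D/E)] = 1.306 × [1 + (1 − 0.21) × 1.14]
    = 1.306 × [1 + 0.79 × 1.14] = 1.306 × 1.9006 = 2.4822
MRP = 11.5% − 4.4% = 7.10%
E(R) = R_f + β_L × MRP = 4.4% + 2.4822 × 7.1% = 22.02%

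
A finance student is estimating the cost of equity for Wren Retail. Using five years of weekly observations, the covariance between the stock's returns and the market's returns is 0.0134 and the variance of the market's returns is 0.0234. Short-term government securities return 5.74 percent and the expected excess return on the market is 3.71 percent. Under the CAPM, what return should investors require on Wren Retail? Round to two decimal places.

β = Cov(R_i, R_m) / Var(R_m) = 0.0134 / 0.0234 = 0.5726
E(R) = R_f + β × MRP = 5.74% + 0.5726 × 3.71% = 7.86%

7.86%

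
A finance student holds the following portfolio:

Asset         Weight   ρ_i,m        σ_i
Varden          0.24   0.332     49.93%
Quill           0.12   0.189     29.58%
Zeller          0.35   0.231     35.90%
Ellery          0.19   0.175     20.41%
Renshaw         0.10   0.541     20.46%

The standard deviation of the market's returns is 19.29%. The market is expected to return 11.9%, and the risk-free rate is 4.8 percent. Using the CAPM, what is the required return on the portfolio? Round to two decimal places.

β_Varden = 0.332 × 49.93% / 19.29% = 0.8593
β_Quill = 0.189 × 29.58% / 19.29% = 0.2898
β_Zeller = 0.231 × 35.90% / 19.29% = 0.4299
β_Ellery = 0.175 × 20.41% / 19.29% = 0.1852
β_Renshaw = 0.541 × 20.46% / 19.29% = 0.5738
β_P = Σ w_i β_i = 0.24×0.8593 + 0.12×0.2898 + 0.35×0.4299 + 0.19×0.1852 + 0.10×0.5738 = 0.4840
MRP = 11.9% − 4.8% = 7.10%
E(R_P) = R_f + β_P × MRP = 4.8% + 0.4840 × 7.1% = 8.24%

8.24%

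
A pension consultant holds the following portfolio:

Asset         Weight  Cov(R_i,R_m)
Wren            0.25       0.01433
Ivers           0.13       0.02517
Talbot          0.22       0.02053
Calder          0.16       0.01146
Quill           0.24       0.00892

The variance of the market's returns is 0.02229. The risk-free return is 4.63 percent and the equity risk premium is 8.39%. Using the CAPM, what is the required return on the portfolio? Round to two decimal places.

β_Wren = 0.01433 / 0.02229 = 0.6429
β_Ivers = 0.02517 / 0.02229 = 1.1292
β_Talbot = 0.02053 / 0.02229 = 0.9210
β_Calder = 0.01146 / 0.02229 = 0.5141
β_Quill = 0.00892 / 0.02229 = 0.4002
β_P = Σ w_i β_i = 0.25×0.6429 + 0.13×1.1292 + 0.22×0.9210 + 0.16×0.5141 + 0.24×0.4002 = 0.6884
E(R_P) = R_f + β_P × MRP = 4.63% + 0.6884 × 8.39% = 10.41%

10.41%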